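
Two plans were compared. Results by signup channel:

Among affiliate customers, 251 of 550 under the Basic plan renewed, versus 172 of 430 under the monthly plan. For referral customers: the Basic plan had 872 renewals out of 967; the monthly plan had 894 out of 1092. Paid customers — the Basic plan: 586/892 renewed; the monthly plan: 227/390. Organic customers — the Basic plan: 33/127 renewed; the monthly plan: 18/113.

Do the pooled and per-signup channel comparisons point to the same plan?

Affiliate: the Basic plan 251/550 = 45.6%, the monthly plan 172/430 = 40.0% → the Basic plan
Referral: the Basic plan 872/967 = 90.2%, the monthly plan 894/1092 = 81.9% → the Basic plan
Paid: the Basic plan 586/892 = 65.7%, the monthly plan 227/390 = 58.2% → the Basic plan
Organic: the Basic plan 33/127 = 26.0%, the monthly plan 18/113 = 15.9% → the Basic plan
Overall: the Basic plan 1742/2536 = 68.7%, the monthly plan 1311/2025 = 64.7% → the Basic plan
The Basic plan wins overall and in every signup group — no reversal.

Yes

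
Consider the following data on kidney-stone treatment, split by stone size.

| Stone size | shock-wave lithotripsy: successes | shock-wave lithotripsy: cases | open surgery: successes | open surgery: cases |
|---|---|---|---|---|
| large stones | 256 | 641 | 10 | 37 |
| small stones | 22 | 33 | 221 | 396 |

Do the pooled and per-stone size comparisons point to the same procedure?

Large stones: shock-wave lithotripsy 256/641 = 39.9%, open surgery 10/37 = 27.0% → shock-wave lithotripsy
Small stones: shock-wave lithotripsy 22/33 = 66.7%, open surgery 221/396 = 55.8% → shock-wave lithotripsy
Overall: shock-wave lithotripsy 278/674 = 41.2%, open surgery 231/433 = 53.3% → open surgery
Shock-wave lithotripsy wins each stone group but open surgery wins overall — the comparison reverses. Shock-wave lithotripsy's cases skew toward large stones, which has a lower base rate.

No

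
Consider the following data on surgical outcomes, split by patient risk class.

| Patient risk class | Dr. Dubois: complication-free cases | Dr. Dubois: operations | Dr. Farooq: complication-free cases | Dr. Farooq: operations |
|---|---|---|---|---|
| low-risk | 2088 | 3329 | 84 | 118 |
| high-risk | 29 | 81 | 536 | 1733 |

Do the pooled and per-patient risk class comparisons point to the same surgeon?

No

Low-risk: Dr. Dubois 2088/3329 = 62.7%, Dr. Farooq 84/118 = 71.2% → Dr. Farooq
High-risk: Dr. Dubois 29/81 = 35.8%, Dr. Farooq 536/1733 = 30.9% → Dr. Dubois
Overall: Dr. Dubois 2117/3410 = 62.1%, Dr. Farooq 620/1851 = 33.5% → Dr. Dubois
Neither sweeps: Dr. Dubois wins 1 of 2 groups, Dr. Farooq wins 1. Dr. Dubois wins overall but not every group — no Simpson reversal.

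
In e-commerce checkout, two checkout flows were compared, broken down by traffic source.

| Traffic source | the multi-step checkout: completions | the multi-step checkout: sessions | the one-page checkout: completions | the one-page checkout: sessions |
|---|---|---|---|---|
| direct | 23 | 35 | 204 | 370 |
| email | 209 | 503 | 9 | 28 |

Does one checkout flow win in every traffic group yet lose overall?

Yes

Direct: the multi-step checkout 23/35 = 65.7%, the one-page checkout 204/370 = 55.1% → the multi-step checkout
Email: the multi-step checkout 209/503 = 41.6%, the one-page checkout 9/28 = 32.1% → the multi-step checkout
Overall: the multi-step checkout 232/538 = 43.1%, the one-page checkout 213/398 = 53.5% → the one-page checkout
The multi-step checkout wins each traffic group but the one-page checkout wins overall — the comparison reverses. The multi-step checkout's sessions skew toward email, which has a lower base rate.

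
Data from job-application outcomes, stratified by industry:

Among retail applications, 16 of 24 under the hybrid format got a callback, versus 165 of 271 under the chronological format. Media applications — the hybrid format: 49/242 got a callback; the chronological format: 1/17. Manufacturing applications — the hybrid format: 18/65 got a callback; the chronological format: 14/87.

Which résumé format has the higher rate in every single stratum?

the hybrid format

Retail: the hybrid format 16/24 = 66.7%, the chronological format 165/271 = 60.9% → the hybrid format
Media: the hybrid format 49/242 = 20.2%, the chronological format 1/17 = 5.9% → the hybrid format
Manufacturing: the hybrid format 18/65 = 27.7%, the chronological format 14/87 = 16.1% → the hybrid format
The hybrid format has the higher rate in all 3 groups.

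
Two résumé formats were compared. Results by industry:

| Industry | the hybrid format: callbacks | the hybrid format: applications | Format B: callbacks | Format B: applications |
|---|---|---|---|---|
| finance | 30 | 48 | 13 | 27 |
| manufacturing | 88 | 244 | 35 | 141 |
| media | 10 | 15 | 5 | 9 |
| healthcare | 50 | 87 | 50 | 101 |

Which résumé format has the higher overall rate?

Finance: the hybrid format 30/48 = 62.5%, Format B 13/27 = 48.1% → the hybrid format
Manufacturing: the hybrid format 88/244 = 36.1%, Format B 35/141 = 24.8% → the hybrid format
Media: the hybrid format 10/15 = 66.7%, Format B 5/9 = 55.6% → the hybrid format
Healthcare: the hybrid format 50/87 = 57.5%, Format B 50/101 = 49.5% → the hybrid format
Overall: the hybrid format 178/394 = 45.2%, Format B 103/278 = 37.1% → the hybrid format

the hybrid format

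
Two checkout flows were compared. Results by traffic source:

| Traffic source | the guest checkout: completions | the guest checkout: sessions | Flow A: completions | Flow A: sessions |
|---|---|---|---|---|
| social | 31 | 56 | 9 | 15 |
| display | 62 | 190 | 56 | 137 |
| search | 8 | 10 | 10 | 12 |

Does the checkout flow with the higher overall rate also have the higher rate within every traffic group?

Yes

Social: the guest checkout 31/56 = 55.4%, Flow A 9/15 = 60.0% → Flow A
Display: the guest checkout 62/190 = 32.6%, Flow A 56/137 = 40.9% → Flow A
Search: the guest checkout 8/10 = 80.0%, Flow A 10/12 = 83.3% → Flow A
Overall: the guest checkout 101/256 = 39.5%, Flow A 75/164 = 45.7% → Flow A
Flow A wins overall and in every traffic group — no reversal.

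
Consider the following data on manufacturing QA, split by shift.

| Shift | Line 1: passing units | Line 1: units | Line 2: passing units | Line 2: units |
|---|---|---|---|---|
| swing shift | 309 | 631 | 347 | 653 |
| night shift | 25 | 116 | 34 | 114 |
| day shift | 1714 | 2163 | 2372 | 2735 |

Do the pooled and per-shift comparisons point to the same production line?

Yes

Swing shift: Line 1 309/631 = 49.0%, Line 2 347/653 = 53.1% → Line 2
Night shift: Line 1 25/116 = 21.6%, Line 2 34/114 = 29.8% → Line 2
Day shift: Line 1 1714/2163 = 79.2%, Line 2 2372/2735 = 86.7% → Line 2
Overall: Line 1 2048/2910 = 70.4%, Line 2 2753/3502 = 78.6% → Line 2
Line 2 wins overall and in every shift group — no reversal.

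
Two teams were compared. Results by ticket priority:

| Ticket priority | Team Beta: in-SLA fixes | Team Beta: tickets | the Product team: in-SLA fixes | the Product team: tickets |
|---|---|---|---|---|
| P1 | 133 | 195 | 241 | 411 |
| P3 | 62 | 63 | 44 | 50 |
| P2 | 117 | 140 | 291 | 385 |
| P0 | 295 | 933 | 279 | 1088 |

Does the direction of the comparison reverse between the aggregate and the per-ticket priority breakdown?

No

P1: Team Beta 133/195 = 68.2%, the Product team 241/411 = 58.6% → Team Beta
P3: Team Beta 62/63 = 98.4%, the Product team 44/50 = 88.0% → Team Beta
P2: Team Beta 117/140 = 83.6%, the Product team 291/385 = 75.6% → Team Beta
P0: Team Beta 295/933 = 31.6%, the Product team 279/1088 = 25.6% → Team Beta
Overall: Team Beta 607/1331 = 45.6%, the Product team 855/1934 = 44.2% → Team Beta
Team Beta wins overall and in every ticket group — no reversal.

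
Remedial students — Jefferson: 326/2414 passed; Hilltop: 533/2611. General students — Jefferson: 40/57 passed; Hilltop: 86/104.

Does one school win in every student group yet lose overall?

Remedial: Jefferson 326/2414 = 13.5%, Hilltop 533/2611 = 20.4% → Hilltop
General: Jefferson 40/57 = 70.2%, Hilltop 86/104 = 82.7% → Hilltop
Overall: Jefferson 366/2471 = 14.8%, Hilltop 619/2715 = 22.8% → Hilltop
Hilltop wins overall and in every student group — no reversal.

No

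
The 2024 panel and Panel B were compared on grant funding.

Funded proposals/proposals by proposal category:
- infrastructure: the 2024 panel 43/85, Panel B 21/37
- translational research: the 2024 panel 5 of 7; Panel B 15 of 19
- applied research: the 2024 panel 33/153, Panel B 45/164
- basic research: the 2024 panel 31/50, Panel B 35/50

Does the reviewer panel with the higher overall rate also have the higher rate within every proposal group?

Yes

Infrastructure: the 2024 panel 43/85 = 50.6%, Panel B 21/37 = 56.8% → Panel B
Translational research: the 2024 panel 5/7 = 71.4%, Panel B 15/19 = 78.9% → Panel B
Applied research: the 2024 panel 33/153 = 21.6%, Panel B 45/164 = 27.4% → Panel B
Basic research: the 2024 panel 31/50 = 62.0%, Panel B 35/50 = 70.0% → Panel B
Overall: the 2024 panel 112/295 = 38.0%, Panel B 116/270 = 43.0% → Panel B
Panel B wins overall and in every proposal group — no reversal.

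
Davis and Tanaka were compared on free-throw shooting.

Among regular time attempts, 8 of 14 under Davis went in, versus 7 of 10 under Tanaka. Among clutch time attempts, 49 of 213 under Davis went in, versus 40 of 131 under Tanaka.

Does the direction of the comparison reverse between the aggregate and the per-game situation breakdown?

No

Regular time: Davis 8/14 = 57.1%, Tanaka 7/10 = 70.0% → Tanaka
Clutch time: Davis 49/213 = 23.0%, Tanaka 40/131 = 30.5% → Tanaka
Overall: Davis 57/227 = 25.1%, Tanaka 47/141 = 33.3% → Tanaka
Tanaka wins overall and in every game group — no reversal.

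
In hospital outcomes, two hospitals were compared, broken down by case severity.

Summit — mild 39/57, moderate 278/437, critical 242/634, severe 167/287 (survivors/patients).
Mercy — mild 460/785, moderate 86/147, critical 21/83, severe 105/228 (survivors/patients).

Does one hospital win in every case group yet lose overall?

Yes

Mild: Summit 39/57 = 68.4%, Mercy 460/785 = 58.6% → Summit
Moderate: Summit 278/437 = 63.6%, Mercy 86/147 = 58.5% → Summit
Critical: Summit 242/634 = 38.2%, Mercy 21/83 = 25.3% → Summit
Severe: Summit 167/287 = 58.2%, Mercy 105/228 = 46.1% → Summit
Overall: Summit 726/1415 = 51.3%, Mercy 672/1243 = 54.1% → Mercy
Summit wins each case group but Mercy wins overall — the comparison reverses. Summit's patients skew toward critical, which has a lower base rate.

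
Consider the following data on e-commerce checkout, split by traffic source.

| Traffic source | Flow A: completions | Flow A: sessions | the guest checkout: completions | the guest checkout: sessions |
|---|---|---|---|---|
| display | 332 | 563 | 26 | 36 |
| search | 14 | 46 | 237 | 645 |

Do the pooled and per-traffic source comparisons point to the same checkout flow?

No

Display: Flow A 332/563 = 59.0%, the guest checkout 26/36 = 72.2% → the guest checkout
Search: Flow A 14/46 = 30.4%, the guest checkout 237/645 = 36.7% → the guest checkout
Overall: Flow A 346/609 = 56.8%, the guest checkout 263/681 = 38.6% → Flow A
The guest checkout wins each traffic group but Flow A wins overall — the comparison reverses. The guest checkout's sessions skew toward search, which has a lower base rate.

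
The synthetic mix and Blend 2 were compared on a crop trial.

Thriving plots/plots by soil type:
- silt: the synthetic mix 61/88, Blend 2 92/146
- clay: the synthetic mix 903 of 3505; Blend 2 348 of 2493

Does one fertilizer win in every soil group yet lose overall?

Silt: the synthetic mix 61/88 = 69.3%, Blend 2 92/146 = 63.0% → the synthetic mix
Clay: the synthetic mix 903/3505 = 25.8%, Blend 2 348/2493 = 14.0% → the synthetic mix
Overall: the synthetic mix 964/3593 = 26.8%, Blend 2 440/2639 = 16.7% → the synthetic mix
The synthetic mix wins overall and in every soil group — no reversal.

No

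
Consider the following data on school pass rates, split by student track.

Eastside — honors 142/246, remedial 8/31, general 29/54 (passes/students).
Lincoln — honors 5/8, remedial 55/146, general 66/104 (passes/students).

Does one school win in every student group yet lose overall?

Yes

Honors: Eastside 142/246 = 57.7%, Lincoln 5/8 = 62.5% → Lincoln
Remedial: Eastside 8/31 = 25.8%, Lincoln 55/146 = 37.7% → Lincoln
General: Eastside 29/54 = 53.7%, Lincoln 66/104 = 63.5% → Lincoln
Overall: Eastside 179/331 = 54.1%, Lincoln 126/258 = 48.8% → Eastside
Lincoln wins each student group but Eastside wins overall — the comparison reverses. Lincoln's students skew toward remedial, which has a lower base rate.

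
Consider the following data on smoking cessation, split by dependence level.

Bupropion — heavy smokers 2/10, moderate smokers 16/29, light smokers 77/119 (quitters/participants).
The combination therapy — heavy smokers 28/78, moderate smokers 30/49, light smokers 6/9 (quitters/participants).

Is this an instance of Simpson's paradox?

Heavy smokers: bupropion 2/10 = 20.0%, the combination therapy 28/78 = 35.9% → the combination therapy
Moderate smokers: bupropion 16/29 = 55.2%, the combination therapy 30/49 = 61.2% → the combination therapy
Light smokers: bupropion 77/119 = 64.7%, the combination therapy 6/9 = 66.7% → the combination therapy
Overall: bupropion 95/158 = 60.1%, the combination therapy 64/136 = 47.1% → bupropion
The combination therapy wins each dependence group but bupropion wins overall — the comparison reverses. The combination therapy's participants skew toward heavy smokers, which has a lower base rate.

Yes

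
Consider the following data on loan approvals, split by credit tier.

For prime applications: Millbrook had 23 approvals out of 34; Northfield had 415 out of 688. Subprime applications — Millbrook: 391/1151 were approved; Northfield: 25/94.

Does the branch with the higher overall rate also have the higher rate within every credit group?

Prime: Millbrook 23/34 = 67.6%, Northfield 415/688 = 60.3% → Millbrook
Subprime: Millbrook 391/1151 = 34.0%, Northfield 25/94 = 26.6% → Millbrook
Overall: Millbrook 414/1185 = 34.9%, Northfield 440/782 = 56.3% → Northfield
Millbrook wins each credit group but Northfield wins overall — the comparison reverses. Millbrook's applications skew toward subprime, which has a lower base rate.

No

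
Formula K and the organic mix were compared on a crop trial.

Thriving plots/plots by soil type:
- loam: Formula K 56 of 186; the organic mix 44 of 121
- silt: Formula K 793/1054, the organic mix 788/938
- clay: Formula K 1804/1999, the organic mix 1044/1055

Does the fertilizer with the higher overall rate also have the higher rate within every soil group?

Loam: Formula K 56/186 = 30.1%, the organic mix 44/121 = 36.4% → the organic mix
Silt: Formula K 793/1054 = 75.2%, the organic mix 788/938 = 84.0% → the organic mix
Clay: Formula K 1804/1999 = 90.2%, the organic mix 1044/1055 = 99.0% → the organic mix
Overall: Formula K 2653/3239 = 81.9%, the organic mix 1876/2114 = 88.7% → the organic mix
The organic mix wins overall and in every soil group — no reversal.

Yes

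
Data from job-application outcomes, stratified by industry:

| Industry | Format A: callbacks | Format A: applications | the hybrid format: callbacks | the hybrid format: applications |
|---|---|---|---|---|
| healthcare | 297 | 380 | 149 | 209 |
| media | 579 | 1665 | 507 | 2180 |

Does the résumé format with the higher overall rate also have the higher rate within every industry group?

Yes

Healthcare: Format A 297/380 = 78.2%, the hybrid format 149/209 = 71.3% → Format A
Media: Format A 579/1665 = 34.8%, the hybrid format 507/2180 = 23.3% → Format A
Overall: Format A 876/2045 = 42.8%, the hybrid format 656/2389 = 27.5% → Format A
Format A wins overall and in every industry group — no reversal.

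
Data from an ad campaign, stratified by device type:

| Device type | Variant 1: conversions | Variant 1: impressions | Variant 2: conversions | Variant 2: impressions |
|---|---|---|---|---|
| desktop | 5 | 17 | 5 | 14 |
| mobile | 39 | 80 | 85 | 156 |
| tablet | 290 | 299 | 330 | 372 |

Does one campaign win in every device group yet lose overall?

Desktop: Variant 1 5/17 = 29.4%, Variant 2 5/14 = 35.7% → Variant 2
Mobile: Variant 1 39/80 = 48.8%, Variant 2 85/156 = 54.5% → Variant 2
Tablet: Variant 1 290/299 = 97.0%, Variant 2 330/372 = 88.7% → Variant 1
Overall: Variant 1 334/396 = 84.3%, Variant 2 420/542 = 77.5% → Variant 1
Neither sweeps: Variant 1 wins 1 of 3 groups, Variant 2 wins 2. Variant 1 wins overall but not every group — no Simpson reversal.

No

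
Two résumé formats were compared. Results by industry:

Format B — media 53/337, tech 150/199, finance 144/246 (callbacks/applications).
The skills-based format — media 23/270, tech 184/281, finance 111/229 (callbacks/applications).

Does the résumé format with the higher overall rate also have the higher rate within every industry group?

Media: Format B 53/337 = 15.7%, the skills-based format 23/270 = 8.5% → Format B
Tech: Format B 150/199 = 75.4%, the skills-based format 184/281 = 65.5% → Format B
Finance: Format B 144/246 = 58.5%, the skills-based format 111/229 = 48.5% → Format B
Overall: Format B 347/782 = 44.4%, the skills-based format 318/780 = 40.8% → Format B
Format B wins overall and in every industry group — no reversal.

Yes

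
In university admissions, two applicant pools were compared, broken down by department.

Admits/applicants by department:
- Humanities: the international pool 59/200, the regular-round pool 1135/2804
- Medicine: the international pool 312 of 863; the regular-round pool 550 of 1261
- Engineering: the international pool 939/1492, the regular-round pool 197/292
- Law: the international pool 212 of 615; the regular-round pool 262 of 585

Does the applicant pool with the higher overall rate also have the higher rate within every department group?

Humanities: the international pool 59/200 = 29.5%, the regular-round pool 1135/2804 = 40.5% → the regular-round pool
Medicine: the international pool 312/863 = 36.2%, the regular-round pool 550/1261 = 43.6% → the regular-round pool
Engineering: the international pool 939/1492 = 62.9%, the regular-round pool 197/292 = 67.5% → the regular-round pool
Law: the international pool 212/615 = 34.5%, the regular-round pool 262/585 = 44.8% → the regular-round pool
Overall: the international pool 1522/3170 = 48.0%, the regular-round pool 2144/4942 = 43.4% → the international pool
The regular-round pool wins each department group but the international pool wins overall — the comparison reverses. The regular-round pool's applicants skew toward Humanities, which has a lower base rate.

No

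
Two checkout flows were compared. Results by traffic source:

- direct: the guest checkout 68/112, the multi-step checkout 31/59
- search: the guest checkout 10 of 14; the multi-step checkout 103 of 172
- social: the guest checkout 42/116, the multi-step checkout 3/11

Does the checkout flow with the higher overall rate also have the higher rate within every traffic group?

No

Direct: the guest checkout 68/112 = 60.7%, the multi-step checkout 31/59 = 52.5% → the guest checkout
Search: the guest checkout 10/14 = 71.4%, the multi-step checkout 103/172 = 59.9% → the guest checkout
Social: the guest checkout 42/116 = 36.2%, the multi-step checkout 3/11 = 27.3% → the guest checkout
Overall: the guest checkout 120/242 = 49.6%, the multi-step checkout 137/242 = 56.6% → the multi-step checkout
The guest checkout wins each traffic group but the multi-step checkout wins overall — the comparison reverses. The guest checkout's sessions skew toward social, which has a lower base rate.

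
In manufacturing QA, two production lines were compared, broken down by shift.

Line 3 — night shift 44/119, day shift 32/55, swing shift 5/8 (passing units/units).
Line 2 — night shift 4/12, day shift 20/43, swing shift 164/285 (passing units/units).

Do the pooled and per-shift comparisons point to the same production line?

No

Night shift: Line 3 44/119 = 37.0%, Line 2 4/12 = 33.3% → Line 3
Day shift: Line 3 32/55 = 58.2%, Line 2 20/43 = 46.5% → Line 3
Swing shift: Line 3 5/8 = 62.5%, Line 2 164/285 = 57.5% → Line 3
Overall: Line 3 81/182 = 44.5%, Line 2 188/340 = 55.3% → Line 2
Line 3 wins each shift group but Line 2 wins overall — the comparison reverses. Line 3's units skew toward night shift, which has a lower base rate.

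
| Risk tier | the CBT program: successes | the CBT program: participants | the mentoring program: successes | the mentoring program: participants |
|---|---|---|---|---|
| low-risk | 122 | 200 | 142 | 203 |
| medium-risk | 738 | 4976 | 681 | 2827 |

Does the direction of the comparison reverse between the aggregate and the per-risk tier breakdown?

Low-risk: the CBT program 122/200 = 61.0%, the mentoring program 142/203 = 70.0% → the mentoring program
Medium-risk: the CBT program 738/4976 = 14.8%, the mentoring program 681/2827 = 24.1% → the mentoring program
Overall: the CBT program 860/5176 = 16.6%, the mentoring program 823/3030 = 27.2% → the mentoring program
The mentoring program wins overall and in every risk group — no reversal.

No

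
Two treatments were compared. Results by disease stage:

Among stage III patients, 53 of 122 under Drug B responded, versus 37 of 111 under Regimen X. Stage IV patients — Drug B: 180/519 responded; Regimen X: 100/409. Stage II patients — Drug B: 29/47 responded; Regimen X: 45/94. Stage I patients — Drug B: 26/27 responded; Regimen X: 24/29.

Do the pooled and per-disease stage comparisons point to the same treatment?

Yes

Stage III: Drug B 53/122 = 43.4%, Regimen X 37/111 = 33.3% → Drug B
Stage IV: Drug B 180/519 = 34.7%, Regimen X 100/409 = 24.4% → Drug B
Stage II: Drug B 29/47 = 61.7%, Regimen X 45/94 = 47.9% → Drug B
Stage I: Drug B 26/27 = 96.3%, Regimen X 24/29 = 82.8% → Drug B
Overall: Drug B 288/715 = 40.3%, Regimen X 206/643 = 32.0% → Drug B
Drug B wins overall and in every disease group — no reversal.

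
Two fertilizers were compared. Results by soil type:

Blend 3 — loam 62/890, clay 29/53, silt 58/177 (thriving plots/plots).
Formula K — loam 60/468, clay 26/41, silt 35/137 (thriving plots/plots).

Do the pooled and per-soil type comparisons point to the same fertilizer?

No

Loam: Blend 3 62/890 = 7.0%, Formula K 60/468 = 12.8% → Formula K
Clay: Blend 3 29/53 = 54.7%, Formula K 26/41 = 63.4% → Formula K
Silt: Blend 3 58/177 = 32.8%, Formula K 35/137 = 25.5% → Blend 3
Overall: Blend 3 149/1120 = 13.3%, Formula K 121/646 = 18.7% → Formula K
Neither sweeps: Blend 3 wins 1 of 3 groups, Formula K wins 2. Formula K wins overall but not every group — no Simpson reversal.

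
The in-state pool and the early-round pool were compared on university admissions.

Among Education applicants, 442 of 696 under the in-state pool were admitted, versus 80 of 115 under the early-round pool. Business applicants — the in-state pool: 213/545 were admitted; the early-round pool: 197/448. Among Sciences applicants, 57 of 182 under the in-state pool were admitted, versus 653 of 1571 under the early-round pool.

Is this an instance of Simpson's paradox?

Yes

Education: the in-state pool 442/696 = 63.5%, the early-round pool 80/115 = 69.6% → the early-round pool
Business: the in-state pool 213/545 = 39.1%, the early-round pool 197/448 = 44.0% → the early-round pool
Sciences: the in-state pool 57/182 = 31.3%, the early-round pool 653/1571 = 41.6% → the early-round pool
Overall: the in-state pool 712/1423 = 50.0%, the early-round pool 930/2134 = 43.6% → the in-state pool
The early-round pool wins each department group but the in-state pool wins overall — the comparison reverses. The early-round pool's applicants skew toward Sciences, which has a lower base rate.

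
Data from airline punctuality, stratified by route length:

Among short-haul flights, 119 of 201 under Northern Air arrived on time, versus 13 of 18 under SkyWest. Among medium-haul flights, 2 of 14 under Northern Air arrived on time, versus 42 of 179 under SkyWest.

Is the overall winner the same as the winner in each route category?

Short-haul: Northern Air 119/201 = 59.2%, SkyWest 13/18 = 72.2% → SkyWest
Medium-haul: Northern Air 2/14 = 14.3%, SkyWest 42/179 = 23.5% → SkyWest
Overall: Northern Air 121/215 = 56.3%, SkyWest 55/197 = 27.9% → Northern Air
SkyWest wins each route group but Northern Air wins overall — the comparison reverses. SkyWest's flights skew toward medium-haul, which has a lower base rate.

No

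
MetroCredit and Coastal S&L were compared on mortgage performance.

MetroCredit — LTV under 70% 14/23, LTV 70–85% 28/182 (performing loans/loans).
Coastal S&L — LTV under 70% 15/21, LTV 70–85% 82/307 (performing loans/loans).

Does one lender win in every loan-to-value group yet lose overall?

No

LTV under 70%: MetroCredit 14/23 = 60.9%, Coastal S&L 15/21 = 71.4% → Coastal S&L
LTV 70–85%: MetroCredit 28/182 = 15.4%, Coastal S&L 82/307 = 26.7% → Coastal S&L
Overall: MetroCredit 42/205 = 20.5%, Coastal S&L 97/328 = 29.6% → Coastal S&L
Coastal S&L wins overall and in every loan-to-value group — no reversal.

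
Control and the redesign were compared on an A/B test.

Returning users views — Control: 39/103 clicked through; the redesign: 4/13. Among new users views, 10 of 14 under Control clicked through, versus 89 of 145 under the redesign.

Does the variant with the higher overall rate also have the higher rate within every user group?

Returning users: Control 39/103 = 37.9%, the redesign 4/13 = 30.8% → Control
New users: Control 10/14 = 71.4%, the redesign 89/145 = 61.4% → Control
Overall: Control 49/117 = 41.9%, the redesign 93/158 = 58.9% → the redesign
Control wins each user group but the redesign wins overall — the comparison reverses. Control's views skew toward returning users, which has a lower base rate.

No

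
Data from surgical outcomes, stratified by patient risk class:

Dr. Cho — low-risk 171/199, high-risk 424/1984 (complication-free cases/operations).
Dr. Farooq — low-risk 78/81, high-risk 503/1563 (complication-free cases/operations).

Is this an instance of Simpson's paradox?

No

Low-risk: Dr. Cho 171/199 = 85.9%, Dr. Farooq 78/81 = 96.3% → Dr. Farooq
High-risk: Dr. Cho 424/1984 = 21.4%, Dr. Farooq 503/1563 = 32.2% → Dr. Farooq
Overall: Dr. Cho 595/2183 = 27.3%, Dr. Farooq 581/1644 = 35.3% → Dr. Farooq
Dr. Farooq wins overall and in every patient risk group — no reversal.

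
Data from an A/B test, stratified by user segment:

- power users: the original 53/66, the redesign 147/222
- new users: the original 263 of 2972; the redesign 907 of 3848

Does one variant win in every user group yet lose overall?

Power users: the original 53/66 = 80.3%, the redesign 147/222 = 66.2% → the original
New users: the original 263/2972 = 8.8%, the redesign 907/3848 = 23.6% → the redesign
Overall: the original 316/3038 = 10.4%, the redesign 1054/4070 = 25.9% → the redesign
Neither sweeps: the original wins 1 of 2 groups, the redesign wins 1. The redesign wins overall but not every group — no Simpson reversal.

No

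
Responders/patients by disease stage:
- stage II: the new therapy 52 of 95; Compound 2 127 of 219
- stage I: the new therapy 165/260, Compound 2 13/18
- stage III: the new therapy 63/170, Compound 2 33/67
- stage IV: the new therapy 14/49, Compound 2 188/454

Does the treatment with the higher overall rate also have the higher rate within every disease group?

No

Stage II: the new therapy 52/95 = 54.7%, Compound 2 127/219 = 58.0% → Compound 2
Stage I: the new therapy 165/260 = 63.5%, Compound 2 13/18 = 72.2% → Compound 2
Stage III: the new therapy 63/170 = 37.1%, Compound 2 33/67 = 49.3% → Compound 2
Stage IV: the new therapy 14/49 = 28.6%, Compound 2 188/454 = 41.4% → Compound 2
Overall: the new therapy 294/574 = 51.2%, Compound 2 361/758 = 47.6% → the new therapy
Compound 2 wins each disease group but the new therapy wins overall — the comparison reverses. Compound 2's patients skew toward stage IV, which has a lower base rate.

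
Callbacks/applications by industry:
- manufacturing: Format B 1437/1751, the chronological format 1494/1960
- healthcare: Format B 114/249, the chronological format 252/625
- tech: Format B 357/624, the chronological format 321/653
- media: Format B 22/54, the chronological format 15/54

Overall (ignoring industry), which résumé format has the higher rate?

Format B

Manufacturing: Format B 1437/1751 = 82.1%, the chronological format 1494/1960 = 76.2% → Format B
Healthcare: Format B 114/249 = 45.8%, the chronological format 252/625 = 40.3% → Format B
Tech: Format B 357/624 = 57.2%, the chronological format 321/653 = 49.2% → Format B
Media: Format B 22/54 = 40.7%, the chronological format 15/54 = 27.8% → Format B
Overall: Format B 1930/2678 = 72.1%, the chronological format 2082/3292 = 63.2% → Format B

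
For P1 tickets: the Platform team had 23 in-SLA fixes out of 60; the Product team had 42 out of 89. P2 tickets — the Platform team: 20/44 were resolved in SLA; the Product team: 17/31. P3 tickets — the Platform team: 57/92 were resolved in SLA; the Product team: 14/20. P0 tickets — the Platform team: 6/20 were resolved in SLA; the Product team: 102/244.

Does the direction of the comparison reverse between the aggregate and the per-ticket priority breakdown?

Yes

P1: the Platform team 23/60 = 38.3%, the Product team 42/89 = 47.2% → the Product team
P2: the Platform team 20/44 = 45.5%, the Product team 17/31 = 54.8% → the Product team
P3: the Platform team 57/92 = 62.0%, the Product team 14/20 = 70.0% → the Product team
P0: the Platform team 6/20 = 30.0%, the Product team 102/244 = 41.8% → the Product team
Overall: the Platform team 106/216 = 49.1%, the Product team 175/384 = 45.6% → the Platform team
The Product team wins each ticket group but the Platform team wins overall — the comparison reverses. The Product team's tickets skew toward P0, which has a lower base rate.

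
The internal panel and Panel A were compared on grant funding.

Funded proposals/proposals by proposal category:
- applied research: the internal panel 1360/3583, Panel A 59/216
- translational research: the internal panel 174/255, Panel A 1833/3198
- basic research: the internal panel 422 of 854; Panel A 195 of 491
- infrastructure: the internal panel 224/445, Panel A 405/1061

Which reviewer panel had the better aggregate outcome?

Panel A

Applied research: the internal panel 1360/3583 = 38.0%, Panel A 59/216 = 27.3% → the internal panel
Translational research: the internal panel 174/255 = 68.2%, Panel A 1833/3198 = 57.3% → the internal panel
Basic research: the internal panel 422/854 = 49.4%, Panel A 195/491 = 39.7% → the internal panel
Infrastructure: the internal panel 224/445 = 50.3%, Panel A 405/1061 = 38.2% → the internal panel
Overall: the internal panel 2180/5137 = 42.4%, Panel A 2492/4966 = 50.2% → Panel A
(The internal panel wins every proposal group but Panel A wins overall — the internal panel's proposals skew toward the low-rate applied research group.)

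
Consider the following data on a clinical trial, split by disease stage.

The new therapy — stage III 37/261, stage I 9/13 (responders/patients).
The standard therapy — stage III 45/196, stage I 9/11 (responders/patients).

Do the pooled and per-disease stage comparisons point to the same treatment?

Yes

Stage III: the new therapy 37/261 = 14.2%, the standard therapy 45/196 = 23.0% → the standard therapy
Stage I: the new therapy 9/13 = 69.2%, the standard therapy 9/11 = 81.8% → the standard therapy
Overall: the new therapy 46/274 = 16.8%, the standard therapy 54/207 = 26.1% → the standard therapy
The standard therapy wins overall and in every disease group — no reversal.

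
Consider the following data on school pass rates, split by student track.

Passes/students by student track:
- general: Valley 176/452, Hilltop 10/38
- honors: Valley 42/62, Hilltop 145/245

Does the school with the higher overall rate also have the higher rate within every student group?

General: Valley 176/452 = 38.9%, Hilltop 10/38 = 26.3% → Valley
Honors: Valley 42/62 = 67.7%, Hilltop 145/245 = 59.2% → Valley
Overall: Valley 218/514 = 42.4%, Hilltop 155/283 = 54.8% → Hilltop
Valley wins each student group but Hilltop wins overall — the comparison reverses. Valley's students skew toward general, which has a lower base rate.

No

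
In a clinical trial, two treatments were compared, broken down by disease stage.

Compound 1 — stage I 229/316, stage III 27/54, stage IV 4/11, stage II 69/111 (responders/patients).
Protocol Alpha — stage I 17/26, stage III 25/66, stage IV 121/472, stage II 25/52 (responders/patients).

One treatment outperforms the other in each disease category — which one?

Compound 1

Stage I: Compound 1 229/316 = 72.5%, Protocol Alpha 17/26 = 65.4% → Compound 1
Stage III: Compound 1 27/54 = 50.0%, Protocol Alpha 25/66 = 37.9% → Compound 1
Stage IV: Compound 1 4/11 = 36.4%, Protocol Alpha 121/472 = 25.6% → Compound 1
Stage II: Compound 1 69/111 = 62.2%, Protocol Alpha 25/52 = 48.1% → Compound 1
Compound 1 has the higher rate in all 4 groups.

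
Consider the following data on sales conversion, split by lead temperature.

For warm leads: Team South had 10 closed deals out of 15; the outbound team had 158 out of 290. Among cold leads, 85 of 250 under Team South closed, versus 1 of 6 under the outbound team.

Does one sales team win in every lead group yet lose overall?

Warm: Team South 10/15 = 66.7%, the outbound team 158/290 = 54.5% → Team South
Cold: Team South 85/250 = 34.0%, the outbound team 1/6 = 16.7% → Team South
Overall: Team South 95/265 = 35.8%, the outbound team 159/296 = 53.7% → the outbound team
Team South wins each lead group but the outbound team wins overall — the comparison reverses. Team South's leads skew toward cold, which has a lower base rate.

Yes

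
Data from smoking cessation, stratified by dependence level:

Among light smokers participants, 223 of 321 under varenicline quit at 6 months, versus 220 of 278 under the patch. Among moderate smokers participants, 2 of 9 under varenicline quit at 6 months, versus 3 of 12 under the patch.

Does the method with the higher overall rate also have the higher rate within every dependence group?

Yes

Light smokers: varenicline 223/321 = 69.5%, the patch 220/278 = 79.1% → the patch
Moderate smokers: varenicline 2/9 = 22.2%, the patch 3/12 = 25.0% → the patch
Overall: varenicline 225/330 = 68.2%, the patch 223/290 = 76.9% → the patch
The patch wins overall and in every dependence group — no reversal.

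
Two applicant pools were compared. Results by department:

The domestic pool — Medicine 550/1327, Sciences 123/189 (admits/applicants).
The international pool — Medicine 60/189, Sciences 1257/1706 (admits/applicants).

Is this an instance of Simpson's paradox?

No

Medicine: the domestic pool 550/1327 = 41.4%, the international pool 60/189 = 31.7% → the domestic pool
Sciences: the domestic pool 123/189 = 65.1%, the international pool 1257/1706 = 73.7% → the international pool
Overall: the domestic pool 673/1516 = 44.4%, the international pool 1317/1895 = 69.5% → the international pool
Neither sweeps: the domestic pool wins 1 of 2 groups, the international pool wins 1. The international pool wins overall but not every group — no Simpson reversal.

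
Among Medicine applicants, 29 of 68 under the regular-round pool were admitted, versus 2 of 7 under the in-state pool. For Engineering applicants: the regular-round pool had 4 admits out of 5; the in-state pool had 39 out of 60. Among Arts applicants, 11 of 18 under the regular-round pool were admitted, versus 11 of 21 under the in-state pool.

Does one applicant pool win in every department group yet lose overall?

Yes

Medicine: the regular-round pool 29/68 = 42.6%, the in-state pool 2/7 = 28.6% → the regular-round pool
Engineering: the regular-round pool 4/5 = 80.0%, the in-state pool 39/60 = 65.0% → the regular-round pool
Arts: the regular-round pool 11/18 = 61.1%, the in-state pool 11/21 = 52.4% → the regular-round pool
Overall: the regular-round pool 44/91 = 48.4%, the in-state pool 52/88 = 59.1% → the in-state pool
The regular-round pool wins each department group but the in-state pool wins overall — the comparison reverses. The regular-round pool's applicants skew toward Medicine, which has a lower base rate.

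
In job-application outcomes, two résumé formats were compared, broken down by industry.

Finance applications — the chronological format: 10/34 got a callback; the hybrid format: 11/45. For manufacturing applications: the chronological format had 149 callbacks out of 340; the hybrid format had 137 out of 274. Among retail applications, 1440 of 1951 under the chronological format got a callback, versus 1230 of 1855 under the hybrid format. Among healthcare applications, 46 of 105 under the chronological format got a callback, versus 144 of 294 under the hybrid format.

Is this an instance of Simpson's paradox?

No

Finance: the chronological format 10/34 = 29.4%, the hybrid format 11/45 = 24.4% → the chronological format
Manufacturing: the chronological format 149/340 = 43.8%, the hybrid format 137/274 = 50.0% → the hybrid format
Retail: the chronological format 1440/1951 = 73.8%, the hybrid format 1230/1855 = 66.3% → the chronological format
Healthcare: the chronological format 46/105 = 43.8%, the hybrid format 144/294 = 49.0% → the hybrid format
Overall: the chronological format 1645/2430 = 67.7%, the hybrid format 1522/2468 = 61.7% → the chronological format
Neither sweeps: the chronological format wins 2 of 4 groups, the hybrid format wins 2. The chronological format wins overall but not every group — no Simpson reversal.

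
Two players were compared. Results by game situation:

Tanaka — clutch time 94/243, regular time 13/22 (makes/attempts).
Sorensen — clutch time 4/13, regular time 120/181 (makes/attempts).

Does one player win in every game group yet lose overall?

Clutch time: Tanaka 94/243 = 38.7%, Sorensen 4/13 = 30.8% → Tanaka
Regular time: Tanaka 13/22 = 59.1%, Sorensen 120/181 = 66.3% → Sorensen
Overall: Tanaka 107/265 = 40.4%, Sorensen 124/194 = 63.9% → Sorensen
Neither sweeps: Tanaka wins 1 of 2 groups, Sorensen wins 1. Sorensen wins overall but not every group — no Simpson reversal.

No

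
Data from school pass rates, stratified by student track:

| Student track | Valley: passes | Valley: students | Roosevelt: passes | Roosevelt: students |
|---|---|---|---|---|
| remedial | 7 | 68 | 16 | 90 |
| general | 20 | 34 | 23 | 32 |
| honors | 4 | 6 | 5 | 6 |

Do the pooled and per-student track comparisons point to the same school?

Yes

Remedial: Valley 7/68 = 10.3%, Roosevelt 16/90 = 17.8% → Roosevelt
General: Valley 20/34 = 58.8%, Roosevelt 23/32 = 71.9% → Roosevelt
Honors: Valley 4/6 = 66.7%, Roosevelt 5/6 = 83.3% → Roosevelt
Overall: Valley 31/108 = 28.7%, Roosevelt 44/128 = 34.4% → Roosevelt
Roosevelt wins overall and in every student group — no reversal.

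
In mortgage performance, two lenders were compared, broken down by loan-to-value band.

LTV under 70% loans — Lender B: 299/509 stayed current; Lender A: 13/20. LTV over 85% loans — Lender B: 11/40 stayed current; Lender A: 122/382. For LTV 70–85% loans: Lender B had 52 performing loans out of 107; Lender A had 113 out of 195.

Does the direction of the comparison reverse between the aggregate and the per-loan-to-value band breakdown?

Yes

LTV under 70%: Lender B 299/509 = 58.7%, Lender A 13/20 = 65.0% → Lender A
LTV over 85%: Lender B 11/40 = 27.5%, Lender A 122/382 = 31.9% → Lender A
LTV 70–85%: Lender B 52/107 = 48.6%, Lender A 113/195 = 57.9% → Lender A
Overall: Lender B 362/656 = 55.2%, Lender A 248/597 = 41.5% → Lender B
Lender A wins each loan-to-value group but Lender B wins overall — the comparison reverses. Lender A's loans skew toward LTV over 85%, which has a lower base rate.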